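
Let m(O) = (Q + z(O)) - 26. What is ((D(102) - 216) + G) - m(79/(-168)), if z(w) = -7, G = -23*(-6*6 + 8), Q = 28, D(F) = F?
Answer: 535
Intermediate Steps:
G = 644 (G = -23*(-36 + 8) = -23*(-28) = 644)
m(O) = -5 (m(O) = (28 - 7) - 26 = 21 - 26 = -5)
((D(102) - 216) + G) - m(79/(-168)) = ((102 - 216) + 644) - 1*(-5) = (-114 + 644) + 5 = 530 + 5 = 535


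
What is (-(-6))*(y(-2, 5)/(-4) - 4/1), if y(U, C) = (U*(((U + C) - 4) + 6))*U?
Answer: -54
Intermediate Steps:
y(U, C) = U**2*(2 + C + U) (y(U, C) = (U*(((C + U) - 4) + 6))*U = (U*((-4 + C + U) + 6))*U = (U*(2 + C + U))*U = U**2*(2 + C + U))
(-(-6))*(y(-2, 5)/(-4) - 4/1) = (-(-6))*(((-2)**2*(2 + 5 - 2))/(-4) - 4/1) = (-6*(-1))*((4*5)*(-1/4) - 4*1) = 6*(20*(-1/4) - 4) = 6*(-5 - 4) = 6*(-9) = -54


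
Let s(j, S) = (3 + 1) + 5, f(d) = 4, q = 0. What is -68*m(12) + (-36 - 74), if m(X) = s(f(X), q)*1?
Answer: -722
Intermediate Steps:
s(j, S) = 9 (s(j, S) = 4 + 5 = 9)
m(X) = 9 (m(X) = 9*1 = 9)
-68*m(12) + (-36 - 74) = -68*9 + (-36 - 74) = -612 - 110 = -722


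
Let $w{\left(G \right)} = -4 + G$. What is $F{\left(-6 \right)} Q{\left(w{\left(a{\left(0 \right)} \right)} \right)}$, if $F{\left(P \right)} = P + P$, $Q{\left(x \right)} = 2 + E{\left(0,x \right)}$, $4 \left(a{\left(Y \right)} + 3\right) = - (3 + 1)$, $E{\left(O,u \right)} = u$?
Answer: $72$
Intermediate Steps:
$a{\left(Y \right)} = -4$ ($a{\left(Y \right)} = -3 + \frac{\left(-1\right) \left(3 + 1\right)}{4} = -3 + \frac{\left(-1\right) 4}{4} = -3 + \frac{1}{4} \left(-4\right) = -3 - 1 = -4$)
$Q{\left(x \right)} = 2 + x$
$F{\left(P \right)} = 2 P$
$F{\left(-6 \right)} Q{\left(w{\left(a{\left(0 \right)} \right)} \right)} = 2 \left(-6\right) \left(2 - 8\right) = - 12 \left(2 - 8\right) = \left(-12\right) \left(-6\right) = 72$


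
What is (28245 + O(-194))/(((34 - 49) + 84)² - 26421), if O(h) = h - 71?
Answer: -1399/1083 ≈ -1.2918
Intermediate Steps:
O(h) = -71 + h
(28245 + O(-194))/(((34 - 49) + 84)² - 26421) = (28245 + (-71 - 194))/(((34 - 49) + 84)² - 26421) = (28245 - 265)/((-15 + 84)² - 26421) = 27980/(69² - 26421) = 27980/(4761 - 26421) = 27980/(-21660) = 27980*(-1/21660) = -1399/1083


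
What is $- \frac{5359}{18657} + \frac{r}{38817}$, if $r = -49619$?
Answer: $- \frac{125973554}{80467641} \approx -1.5655$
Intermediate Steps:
$- \frac{5359}{18657} + \frac{r}{38817} = - \frac{5359}{18657} - \frac{49619}{38817} = - \frac{125973554}{80467641}$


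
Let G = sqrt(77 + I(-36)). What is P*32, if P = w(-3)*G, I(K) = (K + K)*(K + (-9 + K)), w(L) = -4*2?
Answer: -256*sqrt(5909) ≈ -19679.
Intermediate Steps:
w(L) = -8
I(K) = 2*K*(-9 + 2*K) (I(K) = (2*K)*(-9 + 2*K) = 2*K*(-9 + 2*K))
G = sqrt(5909) (G = sqrt(77 + 2*(-36)*(-9 + 2*(-36))) = sqrt(77 + 2*(-36)*(-9 - 72)) = sqrt(77 + 2*(-36)*(-81)) = sqrt(77 + 5832) = sqrt(5909) ≈ 76.870)
P = -8*sqrt(5909) ≈ -614.96
P*32 = -8*sqrt(5909)*32 = -256*sqrt(5909)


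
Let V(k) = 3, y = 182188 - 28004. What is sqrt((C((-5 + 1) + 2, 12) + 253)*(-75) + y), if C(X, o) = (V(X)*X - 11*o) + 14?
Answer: sqrt(144509) ≈ 380.14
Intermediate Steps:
y = 154184
C(X, o) = 14 - 11*o + 3*X (C(X, o) = (3*X - 11*o) + 14 = (-11*o + 3*X) + 14 = 14 - 11*o + 3*X)
sqrt((C((-5 + 1) + 2, 12) + 253)*(-75) + y) = sqrt(((14 - 11*12 + 3*((-5 + 1) + 2)) + 253)*(-75) + 154184) = sqrt(((14 - 132 + 3*(-4 + 2)) + 253)*(-75) + 154184) = sqrt(((14 - 132 + 3*(-2)) + 253)*(-75) + 154184) = sqrt(((14 - 132 - 6) + 253)*(-75) + 154184) = sqrt((-124 + 253)*(-75) + 154184) = sqrt(129*(-75) + 154184) = sqrt(-9675 + 154184) = sqrt(144509)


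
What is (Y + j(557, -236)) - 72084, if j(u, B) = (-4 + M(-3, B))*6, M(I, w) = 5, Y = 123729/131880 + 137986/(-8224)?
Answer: -1628992041953/22595440 ≈ -72094.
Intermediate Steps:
Y = -357917633/22595440 (Y = 123729*(1/131880) + 137986*(-1/8224) = 41243/43960 - 68993/4112 = -357917633/22595440 ≈ -15.840)
j(u, B) = 6 (j(u, B) = (-4 + 5)*6 = 1*6 = 6)
(Y + j(557, -236)) - 72084 = (-357917633/22595440 + 6) - 72084 = -222344993/22595440 - 72084 = -1628992041953/22595440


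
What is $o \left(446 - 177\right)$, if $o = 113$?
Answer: $30397$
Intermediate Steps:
$o \left(446 - 177\right) = 113 \left(446 - 177\right) = 113 \cdot 269 = 30397$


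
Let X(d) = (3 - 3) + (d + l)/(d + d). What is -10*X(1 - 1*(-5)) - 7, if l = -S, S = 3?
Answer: -19/2 ≈ -9.5000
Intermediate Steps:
l = -3 (l = -1*3 = -3)
X(d) = (-3 + d)/(2*d) (X(d) = (3 - 3) + (d - 3)/(d + d) = 0 + (-3 + d)/((2*d)) = 0 + (-3 + d)*(1/(2*d)) = 0 + (-3 + d)/(2*d) = (-3 + d)/(2*d))
-10*X(1 - 1*(-5)) - 7 = -5*(-3 + (1 - 1*(-5)))/(1 - 1*(-5)) - 7 = -5*(-3 + (1 + 5))/(1 + 5) - 7 = -5*(-3 + 6)/6 - 7 = -5*3/6 - 7 = -10*¼ - 7 = -5/2 - 7 = -19/2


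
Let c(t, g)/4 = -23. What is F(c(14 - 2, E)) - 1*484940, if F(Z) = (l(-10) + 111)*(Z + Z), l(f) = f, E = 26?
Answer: -503524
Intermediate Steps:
c(t, g) = -92 (c(t, g) = 4*(-23) = -92)
F(Z) = 202*Z (F(Z) = (-10 + 111)*(Z + Z) = 101*(2*Z) = 202*Z)
F(c(14 - 2, E)) - 1*484940 = 202*(-92) - 1*484940 = -18584 - 484940 = -503524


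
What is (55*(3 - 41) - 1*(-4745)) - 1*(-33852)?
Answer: 36507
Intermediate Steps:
(55*(3 - 41) - 1*(-4745)) - 1*(-33852) = (55*(-38) + 4745) + 33852 = (-2090 + 4745) + 33852 = 2655 + 33852 = 36507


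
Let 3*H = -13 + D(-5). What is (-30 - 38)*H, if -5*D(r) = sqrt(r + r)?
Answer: 884/3 + 68*I*sqrt(10)/15 ≈ 294.67 + 14.336*I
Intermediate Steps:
D(r) = -sqrt(2)*sqrt(r)/5 (D(r) = -sqrt(r + r)/5 = -sqrt(2)*sqrt(r)/5)
H = -13/3 - I*sqrt(10)/15 (H = (-13 - sqrt(2)*sqrt(-5)/5)/3 = (-13 - sqrt(2)*I*sqrt(5)/5)/3 = (-13 - I*sqrt(10)/5)/3 = -13/3 - I*sqrt(10)/15 ≈ -4.3333 - 0.21082*I)
(-30 - 38)*H = (-30 - 38)*(-13/3 - I*sqrt(10)/15) = -68*(-13/3 - I*sqrt(10)/15) = 884/3 + 68*I*sqrt(10)/15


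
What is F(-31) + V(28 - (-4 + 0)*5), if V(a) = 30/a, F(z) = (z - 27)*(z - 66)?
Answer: 45013/8 ≈ 5626.6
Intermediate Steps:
F(z) = (-66 + z)*(-27 + z) (F(z) = (-27 + z)*(-66 + z) = (-66 + z)*(-27 + z))
F(-31) + V(28 - (-4 + 0)*5) = (1782 + (-31)² - 93*(-31)) + 30/(28 - (-4 + 0)*5) = (1782 + 961 + 2883) + 30/(28 - (-4)*5) = 5626 + 30/(28 - 1*(-20)) = 5626 + 30/(28 + 20) = 5626 + 30/48 = 5626 + 30*(1/48) = 5626 + 5/8 = 45013/8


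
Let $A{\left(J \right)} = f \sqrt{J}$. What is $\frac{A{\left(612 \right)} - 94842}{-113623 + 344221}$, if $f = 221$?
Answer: $- \frac{5269}{12811} + \frac{221 \sqrt{17}}{38433} \approx -0.38758$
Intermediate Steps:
$A{\left(J \right)} = 221 \sqrt{J}$
$\frac{A{\left(612 \right)} - 94842}{-113623 + 344221} = \frac{221 \sqrt{612} - 94842}{-113623 + 344221} = \frac{221 \cdot 6 \sqrt{17} - 94842}{230598} = \left(1326 \sqrt{17} - 94842\right) \frac{1}{230598} = \left(-94842 + 1326 \sqrt{17}\right) \frac{1}{230598} = - \frac{5269}{12811} + \frac{221 \sqrt{17}}{38433}$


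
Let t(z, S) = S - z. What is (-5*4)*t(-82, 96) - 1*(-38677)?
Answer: 35117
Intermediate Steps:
(-5*4)*t(-82, 96) - 1*(-38677) = (-5*4)*(96 - 1*(-82)) - 1*(-38677) = -20*(96 + 82) + 38677 = -20*178 + 38677 = -3560 + 38677 = 35117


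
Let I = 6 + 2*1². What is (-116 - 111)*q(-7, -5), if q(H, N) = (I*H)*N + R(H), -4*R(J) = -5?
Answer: -255375/4 ≈ -63844.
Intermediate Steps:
R(J) = 5/4 (R(J) = -¼*(-5) = 5/4)
I = 8 (I = 6 + 2*1 = 6 + 2 = 8)
q(H, N) = 5/4 + 8*H*N (q(H, N) = (8*H)*N + 5/4 = 8*H*N + 5/4 = 5/4 + 8*H*N)
(-116 - 111)*q(-7, -5) = (-116 - 111)*(5/4 + 8*(-7)*(-5)) = -227*(5/4 + 280) = -227*1125/4 = -255375/4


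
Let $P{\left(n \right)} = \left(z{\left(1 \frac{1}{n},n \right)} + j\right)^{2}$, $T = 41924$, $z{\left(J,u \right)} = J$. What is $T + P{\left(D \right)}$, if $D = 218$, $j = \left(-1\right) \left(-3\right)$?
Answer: $\frac{1992825201}{47524} \approx 41933.0$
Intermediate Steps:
$j = 3$
$P{\left(n \right)} = \left(3 + \frac{1}{n}\right)^{2}$ ($P{\left(n \right)} = \left(1 \frac{1}{n} + 3\right)^{2} = \left(\frac{1}{n} + 3\right)^{2} = \left(3 + \frac{1}{n}\right)^{2}$)
$T + P{\left(D \right)} = 41924 + \frac{\left(1 + 3 \cdot 218\right)^{2}}{47524} = 41924 + \frac{\left(1 + 654\right)^{2}}{47524} = 41924 + \frac{655^{2}}{47524} = 41924 + \frac{1}{47524} \cdot 429025 = 41924 + \frac{429025}{47524} = \frac{1992825201}{47524}$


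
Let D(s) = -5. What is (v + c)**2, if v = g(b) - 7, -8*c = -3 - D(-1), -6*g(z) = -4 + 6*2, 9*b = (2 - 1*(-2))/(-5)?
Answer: 10609/144 ≈ 73.674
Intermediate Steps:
b = -4/45 (b = ((2 - 1*(-2))/(-5))/9 = ((2 + 2)*(-1/5))/9 = (4*(-1/5))/9 = (1/9)*(-4/5) = -4/45 ≈ -0.088889)
g(z) = -4/3 (g(z) = -(-4 + 6*2)/6 = -(-4 + 12)/6 = -1/6*8 = -4/3)
c = -1/4 (c = -(-3 - 1*(-5))/8 = -(-3 + 5)/8 = -1/8*2 = -1/4 ≈ -0.25000)
v = -25/3 (v = -4/3 - 7 = -25/3 ≈ -8.3333)
(v + c)**2 = (-25/3 - 1/4)**2 = (-103/12)**2 = 10609/144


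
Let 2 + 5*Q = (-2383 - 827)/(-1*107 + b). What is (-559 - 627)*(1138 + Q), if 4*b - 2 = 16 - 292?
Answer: -791816296/585 ≈ -1.3535e+6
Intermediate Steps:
b = -137/2 (b = ½ + (16 - 292)/4 = ½ + (¼)*(-276) = ½ - 69 = -137/2 ≈ -68.500)
Q = 1906/585 (Q = -⅖ + ((-2383 - 827)/(-1*107 - 137/2))/5 = -⅖ + (-3210/(-107 - 137/2))/5 = -⅖ + (-3210/(-351/2))/5 = -⅖ + (-3210*(-2/351))/5 = -⅖ + (⅕)*(2140/117) = -⅖ + 428/117 = 1906/585 ≈ 3.2581)
(-559 - 627)*(1138 + Q) = (-559 - 627)*(1138 + 1906/585) = -1186*667636/585 = -791816296/585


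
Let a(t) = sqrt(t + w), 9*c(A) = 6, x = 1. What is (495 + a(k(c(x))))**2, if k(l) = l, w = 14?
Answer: 735119/3 + 660*sqrt(33) ≈ 2.4883e+5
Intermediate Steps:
c(A) = 2/3 (c(A) = (1/9)*6 = 2/3)
a(t) = sqrt(14 + t) (a(t) = sqrt(t + 14) = sqrt(14 + t))
(495 + a(k(c(x))))**2 = (495 + sqrt(14 + 2/3))**2 = (495 + sqrt(44/3))**2 = (495 + 2*sqrt(33)/3)**2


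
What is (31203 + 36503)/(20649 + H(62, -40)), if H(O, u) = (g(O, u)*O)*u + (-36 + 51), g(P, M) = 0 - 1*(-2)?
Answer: 33853/7852 ≈ 4.3114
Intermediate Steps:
g(P, M) = 2 (g(P, M) = 0 + 2 = 2)
H(O, u) = 15 + 2*O*u (H(O, u) = (2*O)*u + (-36 + 51) = 2*O*u + 15 = 15 + 2*O*u)
(31203 + 36503)/(20649 + H(62, -40)) = (31203 + 36503)/(20649 + (15 + 2*62*(-40))) = 67706/(20649 + (15 - 4960)) = 67706/(20649 - 4945) = 67706/15704 = 67706*(1/15704) = 33853/7852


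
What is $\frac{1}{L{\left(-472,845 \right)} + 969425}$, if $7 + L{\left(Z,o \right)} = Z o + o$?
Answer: $\frac{1}{571423} \approx 1.75 \cdot 10^{-6}$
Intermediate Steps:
$L{\left(Z,o \right)} = -7 + o + Z o$ ($L{\left(Z,o \right)} = -7 + \left(Z o + o\right) = -7 + \left(o + Z o\right) = -7 + o + Z o$)
$\frac{1}{L{\left(-472,845 \right)} + 969425} = \frac{1}{\left(-7 + 845 - 398840\right) + 969425} = \frac{1}{-398002 + 969425} = \frac{1}{571423}$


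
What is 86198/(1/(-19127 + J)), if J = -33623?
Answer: -4546944500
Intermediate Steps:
86198/(1/(-19127 + J)) = 86198/(1/(-19127 - 33623)) = 86198/(1/(-52750)) = 86198/(-1/52750) = 86198*(-52750) = -4546944500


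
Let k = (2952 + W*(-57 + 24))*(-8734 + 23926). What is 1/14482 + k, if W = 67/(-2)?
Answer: 892692782281/14482 ≈ 6.1642e+7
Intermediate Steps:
W = -67/2 (W = 67*(-½) = -67/2 ≈ -33.500)
k = 61641540 (k = (2952 - 67*(-57 + 24)/2)*(-8734 + 23926) = (2952 - 67/2*(-33))*15192 = (2952 + 2211/2)*15192 = (8115/2)*15192 = 61641540)
1/14482 + k = 1/14482 + 61641540 = 892692782281/14482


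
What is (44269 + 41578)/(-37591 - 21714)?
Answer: -85847/59305 ≈ -1.4476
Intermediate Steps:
(44269 + 41578)/(-37591 - 21714) = 85847/(-59305) = 85847*(-1/59305) = -85847/59305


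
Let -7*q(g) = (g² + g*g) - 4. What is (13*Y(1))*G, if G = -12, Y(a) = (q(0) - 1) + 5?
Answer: -4992/7 ≈ -713.14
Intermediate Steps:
q(g) = 4/7 - 2*g²/7 (q(g) = -((g² + g*g) - 4)/7 = -((g² + g²) - 4)/7 = -(2*g² - 4)/7 = -(-4 + 2*g²)/7 = 4/7 - 2*g²/7)
Y(a) = 32/7 (Y(a) = ((4/7 - 2/7*0²) - 1) + 5 = ((4/7 - 2/7*0) - 1) + 5 = ((4/7 + 0) - 1) + 5 = (4/7 - 1) + 5 = -3/7 + 5 = 32/7)
(13*Y(1))*G = (13*(32/7))*(-12) = (416/7)*(-12) = -4992/7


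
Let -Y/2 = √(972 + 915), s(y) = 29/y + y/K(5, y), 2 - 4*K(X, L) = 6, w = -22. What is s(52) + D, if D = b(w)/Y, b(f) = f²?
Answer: -2675/52 - 242*√1887/1887 ≈ -57.013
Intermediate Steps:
K(X, L) = -1 (K(X, L) = ½ - ¼*6 = ½ - 3/2 = -1)
s(y) = -y + 29/y (s(y) = 29/y + y/(-1) = 29/y + y*(-1) = 29/y - y = -y + 29/y)
Y = -2*√1887 (Y = -2*√(972 + 915) = -2*√1887 ≈ -86.879)
D = -242*√1887/1887 (D = (-22)²/((-2*√1887)) = 484*(-√1887/3774) = -242*√1887/1887 ≈ -5.5710)
s(52) + D = (-1*52 + 29/52) - 242*√1887/1887 = (-52 + 29*(1/52)) - 242*√1887/1887 = (-52 + 29/52) - 242*√1887/1887 = -2675/52 - 242*√1887/1887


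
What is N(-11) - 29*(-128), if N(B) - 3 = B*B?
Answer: 3836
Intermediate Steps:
N(B) = 3 + B² (N(B) = 3 + B*B = 3 + B²)
N(-11) - 29*(-128) = (3 + (-11)²) - 29*(-128) = (3 + 121) + 3712 = 124 + 3712 = 3836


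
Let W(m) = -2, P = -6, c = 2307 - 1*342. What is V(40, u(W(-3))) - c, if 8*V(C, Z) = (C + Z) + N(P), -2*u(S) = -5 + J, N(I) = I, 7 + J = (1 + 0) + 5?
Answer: -15683/8 ≈ -1960.4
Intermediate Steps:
c = 1965 (c = 2307 - 342 = 1965)
J = -1 (J = -7 + ((1 + 0) + 5) = -7 + (1 + 5) = -7 + 6 = -1)
u(S) = 3 (u(S) = -(-5 - 1)/2 = -1/2*(-6) = 3)
V(C, Z) = -3/4 + C/8 + Z/8 (V(C, Z) = ((C + Z) - 6)/8 = (-6 + C + Z)/8 = -3/4 + C/8 + Z/8)
V(40, u(W(-3))) - c = (-3/4 + (1/8)*40 + (1/8)*3) - 1*1965 = (-3/4 + 5 + 3/8) - 1965 = 37/8 - 1965 = -15683/8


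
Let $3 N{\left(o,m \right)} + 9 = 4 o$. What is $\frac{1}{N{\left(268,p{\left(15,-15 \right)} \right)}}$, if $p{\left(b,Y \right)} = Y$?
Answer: $\frac{3}{1063} \approx 0.0028222$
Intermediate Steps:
$N{\left(o,m \right)} = -3 + \frac{4 o}{3}$
$\frac{1}{N{\left(268,p{\left(15,-15 \right)} \right)}} = \frac{1}{-3 + \frac{4}{3} \cdot 268} = \frac{1}{-3 + \frac{1072}{3}} = \frac{1}{\frac{1063}{3}} = \frac{3}{1063}$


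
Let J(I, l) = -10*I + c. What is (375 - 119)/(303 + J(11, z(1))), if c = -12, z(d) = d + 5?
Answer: 256/181 ≈ 1.4144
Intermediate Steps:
z(d) = 5 + d
J(I, l) = -12 - 10*I (J(I, l) = -10*I - 12 = -12 - 10*I)
(375 - 119)/(303 + J(11, z(1))) = (375 - 119)/(303 + (-12 - 10*11)) = 256/(303 + (-12 - 110)) = 256/(303 - 122) = 256/181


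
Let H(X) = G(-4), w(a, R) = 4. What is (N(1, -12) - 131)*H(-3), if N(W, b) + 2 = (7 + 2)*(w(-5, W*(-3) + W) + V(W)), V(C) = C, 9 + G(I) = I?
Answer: 1144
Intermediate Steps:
G(I) = -9 + I
N(W, b) = 34 + 9*W (N(W, b) = -2 + (7 + 2)*(4 + W) = -2 + 9*(4 + W) = -2 + (36 + 9*W) = 34 + 9*W)
H(X) = -13 (H(X) = -9 - 4 = -13)
(N(1, -12) - 131)*H(-3) = ((34 + 9*1) - 131)*(-13) = ((34 + 9) - 131)*(-13) = (43 - 131)*(-13) = -88*(-13) = 1144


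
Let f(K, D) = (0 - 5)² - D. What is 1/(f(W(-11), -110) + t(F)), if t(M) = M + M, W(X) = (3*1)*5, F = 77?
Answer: 1/289 ≈ 0.0034602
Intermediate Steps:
W(X) = 15 (W(X) = 3*5 = 15)
f(K, D) = 25 - D (f(K, D) = (-5)² - D = 25 - D)
t(M) = 2*M
1/(f(W(-11), -110) + t(F)) = 1/((25 - 1*(-110)) + 2*77) = 1/((25 + 110) + 154) = 1/(135 + 154) = 1/289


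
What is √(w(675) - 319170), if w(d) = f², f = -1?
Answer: I*√319169 ≈ 564.95*I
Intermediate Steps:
w(d) = 1 (w(d) = (-1)² = 1)
√(w(675) - 319170) = √(1 - 319170) = √(-319169) = I*√319169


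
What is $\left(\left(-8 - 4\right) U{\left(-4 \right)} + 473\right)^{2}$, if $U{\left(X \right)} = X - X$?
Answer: $223729$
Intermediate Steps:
$U{\left(X \right)} = 0$
$\left(\left(-8 - 4\right) U{\left(-4 \right)} + 473\right)^{2} = \left(\left(-8 - 4\right) 0 + 473\right)^{2} = \left(\left(-12\right) 0 + 473\right)^{2} = \left(0 + 473\right)^{2} = 473^{2} = 223729$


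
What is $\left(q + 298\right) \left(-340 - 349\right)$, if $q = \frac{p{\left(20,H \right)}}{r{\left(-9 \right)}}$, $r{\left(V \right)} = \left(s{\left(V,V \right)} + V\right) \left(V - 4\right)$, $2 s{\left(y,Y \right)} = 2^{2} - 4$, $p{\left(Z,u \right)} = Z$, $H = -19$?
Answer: $- \frac{1848958}{9} \approx -2.0544 \cdot 10^{5}$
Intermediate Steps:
$s{\left(y,Y \right)} = 0$ ($s{\left(y,Y \right)} = \frac{2^{2} - 4}{2} = \frac{4 - 4}{2} = \frac{1}{2} \cdot 0 = 0$)
$r{\left(V \right)} = V \left(-4 + V\right)$ ($r{\left(V \right)} = \left(0 + V\right) \left(V - 4\right) = V \left(-4 + V\right)$)
$q = \frac{20}{117}$ ($q = \frac{20}{\left(-9\right) \left(-4 - 9\right)} = \frac{20}{\left(-9\right) \left(-13\right)} = \frac{20}{117} \approx 0.17094$)
$\left(q + 298\right) \left(-340 - 349\right) = \left(\frac{20}{117} + 298\right) \left(-340 - 349\right) = \frac{34886}{117} \left(-689\right) = - \frac{1848958}{9}$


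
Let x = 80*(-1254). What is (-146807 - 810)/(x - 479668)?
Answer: 147617/579988 ≈ 0.25452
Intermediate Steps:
x = -100320
(-146807 - 810)/(x - 479668) = (-146807 - 810)/(-100320 - 479668) = -147617/(-579988) = -147617*(-1/579988) = 147617/579988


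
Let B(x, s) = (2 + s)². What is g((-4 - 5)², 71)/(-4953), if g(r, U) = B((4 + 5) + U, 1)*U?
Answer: -213/1651 ≈ -0.12901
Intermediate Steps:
g(r, U) = 9*U (g(r, U) = (2 + 1)²*U = 3²*U = 9*U)
g((-4 - 5)², 71)/(-4953) = (9*71)/(-4953) = 639*(-1/4953) = -213/1651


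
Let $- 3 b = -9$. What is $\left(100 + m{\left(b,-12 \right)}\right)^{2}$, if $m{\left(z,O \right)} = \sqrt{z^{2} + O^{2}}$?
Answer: $10153 + 600 \sqrt{17} \approx 12627.0$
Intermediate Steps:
$b = 3$ ($b = \left(- \frac{1}{3}\right) \left(-9\right) = 3$)
$m{\left(z,O \right)} = \sqrt{O^{2} + z^{2}}$
$\left(100 + m{\left(b,-12 \right)}\right)^{2} = \left(100 + \sqrt{\left(-12\right)^{2} + 3^{2}}\right)^{2} = \left(100 + \sqrt{144 + 9}\right)^{2} = \left(100 + \sqrt{153}\right)^{2} = \left(100 + 3 \sqrt{17}\right)^{2}$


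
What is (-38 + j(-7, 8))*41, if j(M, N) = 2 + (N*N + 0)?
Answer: 1148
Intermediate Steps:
j(M, N) = 2 + N² (j(M, N) = 2 + (N² + 0) = 2 + N²)
(-38 + j(-7, 8))*41 = (-38 + (2 + 8²))*41 = (-38 + (2 + 64))*41 = (-38 + 66)*41 = 28*41 = 1148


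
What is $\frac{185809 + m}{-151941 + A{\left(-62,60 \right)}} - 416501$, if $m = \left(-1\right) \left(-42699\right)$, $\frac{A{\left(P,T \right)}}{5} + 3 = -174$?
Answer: $- \frac{31826205167}{76413} \approx -4.165 \cdot 10^{5}$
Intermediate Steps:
$A{\left(P,T \right)} = -885$ ($A{\left(P,T \right)} = -15 + 5 \left(-174\right) = -15 - 870 = -885$)
$m = 42699$
$\frac{185809 + m}{-151941 + A{\left(-62,60 \right)}} - 416501 = \frac{185809 + 42699}{-151941 - 885} - 416501 = \frac{228508}{-152826} - 416501 = 228508 \left(- \frac{1}{152826}\right) - 416501 = - \frac{114254}{76413} - 416501 = - \frac{31826205167}{76413}$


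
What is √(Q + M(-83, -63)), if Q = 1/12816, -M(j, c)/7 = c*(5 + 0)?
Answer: √2515076009/1068 ≈ 46.957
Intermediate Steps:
M(j, c) = -35*c (M(j, c) = -7*c*(5 + 0) = -7*c*5 = -35*c)
Q = 1/12816 ≈ 7.8027e-5
√(Q + M(-83, -63)) = √(1/12816 - 35*(-63)) = √(1/12816 + 2205) = √(28259281/12816) = √2515076009/1068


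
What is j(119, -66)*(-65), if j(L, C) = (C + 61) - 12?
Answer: 1105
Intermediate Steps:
j(L, C) = 49 + C (j(L, C) = (61 + C) - 12 = 49 + C)
j(119, -66)*(-65) = (49 - 66)*(-65) = -17*(-65) = 1105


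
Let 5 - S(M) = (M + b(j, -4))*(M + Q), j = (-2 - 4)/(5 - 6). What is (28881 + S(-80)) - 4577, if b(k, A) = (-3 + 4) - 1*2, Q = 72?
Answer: 23661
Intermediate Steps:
j = 6 (j = -6/(-1) = -6*(-1) = 6)
b(k, A) = -1 (b(k, A) = 1 - 2 = -1)
S(M) = 5 - (-1 + M)*(72 + M) (S(M) = 5 - (M - 1)*(M + 72) = 5 - (-1 + M)*(72 + M))
(28881 + S(-80)) - 4577 = (28881 + (77 - 1*(-80)² - 71*(-80))) - 4577 = (28881 + (77 - 1*6400 + 5680)) - 4577 = (28881 + (77 - 6400 + 5680)) - 4577 = (28881 - 643) - 4577 = 28238 - 4577 = 23661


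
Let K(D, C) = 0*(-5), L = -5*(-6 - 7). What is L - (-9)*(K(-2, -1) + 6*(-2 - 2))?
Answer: -151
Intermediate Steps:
L = 65 (L = -5*(-13) = 65)
K(D, C) = 0
L - (-9)*(K(-2, -1) + 6*(-2 - 2)) = 65 - (-9)*(0 + 6*(-2 - 2)) = 65 - (-9)*(0 + 6*(-4)) = 65 - (-9)*(0 - 24) = 65 - (-9)*(-24) = 65 - 1*216 = 65 - 216 = -151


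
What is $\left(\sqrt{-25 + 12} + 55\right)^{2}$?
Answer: $\left(55 + i \sqrt{13}\right)^{2} \approx 3012.0 + 396.61 i$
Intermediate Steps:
$\left(\sqrt{-25 + 12} + 55\right)^{2} = \left(\sqrt{-13} + 55\right)^{2} = \left(i \sqrt{13} + 55\right)^{2} = \left(55 + i \sqrt{13}\right)^{2}$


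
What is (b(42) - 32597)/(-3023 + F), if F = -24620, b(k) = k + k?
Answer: 32513/27643 ≈ 1.1762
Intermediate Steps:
b(k) = 2*k
(b(42) - 32597)/(-3023 + F) = (2*42 - 32597)/(-3023 - 24620) = (84 - 32597)/(-27643) = -32513*(-1/27643) = 32513/27643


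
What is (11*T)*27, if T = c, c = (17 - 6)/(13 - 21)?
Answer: -3267/8 ≈ -408.38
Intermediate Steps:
c = -11/8 (c = 11/(-8) = 11*(-⅛) = -11/8 ≈ -1.3750)
T = -11/8 ≈ -1.3750
(11*T)*27 = (11*(-11/8))*27 = -121/8*27 = -3267/8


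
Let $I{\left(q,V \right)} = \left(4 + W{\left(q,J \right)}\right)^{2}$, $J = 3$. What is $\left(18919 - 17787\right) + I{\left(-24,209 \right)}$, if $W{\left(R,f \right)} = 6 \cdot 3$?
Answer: $1616$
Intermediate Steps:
$W{\left(R,f \right)} = 18$
$I{\left(q,V \right)} = 484$ ($I{\left(q,V \right)} = \left(4 + 18\right)^{2} = 22^{2} = 484$)
$\left(18919 - 17787\right) + I{\left(-24,209 \right)} = \left(18919 - 17787\right) + 484 = 1132 + 484 = 1616$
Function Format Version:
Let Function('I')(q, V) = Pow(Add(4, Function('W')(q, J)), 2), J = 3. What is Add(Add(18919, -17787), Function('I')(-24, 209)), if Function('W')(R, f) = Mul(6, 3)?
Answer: 1616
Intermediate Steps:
Function('W')(R, f) = 18
Function('I')(q, V) = 484 (Function('I')(q, V) = Pow(Add(4, 18), 2) = Pow(22, 2) = 484)
Add(Add(18919, -17787), Function('I')(-24, 209)) = Add(Add(18919, -17787), 484) = Add(1132, 484) = 1616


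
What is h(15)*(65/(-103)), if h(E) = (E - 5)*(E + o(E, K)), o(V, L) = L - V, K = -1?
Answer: 650/103 ≈ 6.3107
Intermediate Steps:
h(E) = 5 - E (h(E) = (E - 5)*(E + (-1 - E)) = (-5 + E)*(-1) = 5 - E)
h(15)*(65/(-103)) = (5 - 1*15)*(65/(-103)) = (5 - 15)*(65*(-1/103)) = -10*(-65/103) = 650/103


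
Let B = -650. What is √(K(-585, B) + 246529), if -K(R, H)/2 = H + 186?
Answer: √247457 ≈ 497.45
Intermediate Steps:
K(R, H) = -372 - 2*H (K(R, H) = -2*(H + 186) = -2*(186 + H) = -372 - 2*H)
√(K(-585, B) + 246529) = √((-372 - 2*(-650)) + 246529) = √((-372 + 1300) + 246529) = √(928 + 246529) = √247457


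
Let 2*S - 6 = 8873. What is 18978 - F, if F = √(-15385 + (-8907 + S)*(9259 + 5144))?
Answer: 18978 - 5*I*√10297726/2 ≈ 18978.0 - 8022.5*I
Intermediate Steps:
S = 8879/2 (S = 3 + (½)*8873 = 3 + 8873/2 = 8879/2 ≈ 4439.5)
F = 5*I*√10297726/2 (F = √(-15385 + (-8907 + 8879/2)*(9259 + 5144)) = √(-15385 - 8935/2*14403) = √(-15385 - 128690805/2) = √(-128721575/2) = 5*I*√10297726/2 ≈ 8022.5*I)
18978 - F = 18978 - 5*I*√10297726/2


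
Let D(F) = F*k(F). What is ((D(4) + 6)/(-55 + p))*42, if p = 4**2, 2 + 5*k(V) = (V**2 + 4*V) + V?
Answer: -2324/65 ≈ -35.754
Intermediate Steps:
k(V) = -2/5 + V + V**2/5 (k(V) = -2/5 + ((V**2 + 4*V) + V)/5 = -2/5 + (V**2 + 5*V)/5 = -2/5 + (V + V**2/5) = -2/5 + V + V**2/5)
p = 16
D(F) = F*(-2/5 + F + F**2/5)
((D(4) + 6)/(-55 + p))*42 = (((1/5)*4*(-2 + 4**2 + 5*4) + 6)/(-55 + 16))*42 = (((1/5)*4*(-2 + 16 + 20) + 6)/(-39))*42 = (((1/5)*4*34 + 6)*(-1/39))*42 = ((136/5 + 6)*(-1/39))*42 = ((166/5)*(-1/39))*42 = -166/195*42 = -2324/65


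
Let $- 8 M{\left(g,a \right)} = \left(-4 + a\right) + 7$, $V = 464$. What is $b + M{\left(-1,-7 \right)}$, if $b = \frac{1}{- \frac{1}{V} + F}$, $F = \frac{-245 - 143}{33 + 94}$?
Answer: $\frac{62303}{360318} \approx 0.17291$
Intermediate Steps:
$M{\left(g,a \right)} = - \frac{3}{8} - \frac{a}{8}$ ($M{\left(g,a \right)} = - \frac{\left(-4 + a\right) + 7}{8} = - \frac{3 + a}{8} = - \frac{3}{8} - \frac{a}{8}$)
$F = - \frac{388}{127} \approx -3.0551$
$b = - \frac{58928}{180159}$ ($b = \frac{1}{- \frac{1}{464} - \frac{388}{127}} = \frac{1}{- \frac{180159}{58928}} = - \frac{58928}{180159} \approx -0.32709$)
$b + M{\left(-1,-7 \right)} = - \frac{58928}{180159} - - \frac{1}{2} = - \frac{58928}{180159} + \left(- \frac{3}{8} + \frac{7}{8}\right) = - \frac{58928}{180159} + \frac{1}{2} = \frac{62303}{360318}$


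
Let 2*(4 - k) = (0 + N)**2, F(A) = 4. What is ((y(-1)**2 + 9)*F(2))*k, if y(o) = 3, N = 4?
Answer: -288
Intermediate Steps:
k = -4 (k = 4 - (0 + 4)**2/2 = 4 - 1/2*4**2 = 4 - 1/2*16 = 4 - 8 = -4)
((y(-1)**2 + 9)*F(2))*k = ((3**2 + 9)*4)*(-4) = ((9 + 9)*4)*(-4) = (18*4)*(-4) = 72*(-4) = -288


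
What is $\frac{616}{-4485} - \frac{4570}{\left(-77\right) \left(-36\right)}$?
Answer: $- \frac{3700667}{2072070} \approx -1.786$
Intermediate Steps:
$\frac{616}{-4485} - \frac{4570}{\left(-77\right) \left(-36\right)} = 616 \left(- \frac{1}{4485}\right) - \frac{4570}{2772} = - \frac{616}{4485} - \frac{2285}{1386} = - \frac{3700667}{2072070}$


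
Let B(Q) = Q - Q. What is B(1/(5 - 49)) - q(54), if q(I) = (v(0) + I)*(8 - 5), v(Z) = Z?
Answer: -162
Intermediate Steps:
B(Q) = 0
q(I) = 3*I (q(I) = (0 + I)*(8 - 5) = I*3 = 3*I)
B(1/(5 - 49)) - q(54) = 0 - 3*54 = 0 - 1*162 = 0 - 162 = -162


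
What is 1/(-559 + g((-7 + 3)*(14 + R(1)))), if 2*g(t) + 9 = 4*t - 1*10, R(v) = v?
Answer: -2/1377 ≈ -0.0014524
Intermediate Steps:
g(t) = -19/2 + 2*t (g(t) = -9/2 + (4*t - 1*10)/2 = -9/2 + (4*t - 10)/2 = -9/2 + (-10 + 4*t)/2 = -9/2 + (-5 + 2*t) = -19/2 + 2*t)
1/(-559 + g((-7 + 3)*(14 + R(1)))) = 1/(-559 + (-19/2 + 2*((-7 + 3)*(14 + 1)))) = 1/(-559 + (-19/2 + 2*(-4*15))) = 1/(-559 + (-19/2 + 2*(-60))) = 1/(-559 + (-19/2 - 120)) = 1/(-559 - 259/2) = 1/(-1377/2) = -2/1377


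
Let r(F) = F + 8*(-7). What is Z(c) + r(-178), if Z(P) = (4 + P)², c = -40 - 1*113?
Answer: 21967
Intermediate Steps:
r(F) = -56 + F (r(F) = F - 56 = -56 + F)
c = -153 (c = -40 - 113 = -153)
Z(c) + r(-178) = (4 - 153)² + (-56 - 178) = (-149)² - 234 = 22201 - 234 = 21967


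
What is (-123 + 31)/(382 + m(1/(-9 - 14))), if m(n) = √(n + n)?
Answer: -404156/1678127 + 46*I*√46/1678127 ≈ -0.24084 + 0.00018591*I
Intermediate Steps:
m(n) = √2*√n (m(n) = √(2*n) = √2*√n)
(-123 + 31)/(382 + m(1/(-9 - 14))) = (-123 + 31)/(382 + √2*√(1/(-9 - 14))) = -92/(382 + √2*√(1/(-23))) = -92/(382 + √2*√(-1/23)) = -92/(382 + √2*(I*√23/23)) = -92/(382 + I*√46/23)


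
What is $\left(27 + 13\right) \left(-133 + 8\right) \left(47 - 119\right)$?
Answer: $360000$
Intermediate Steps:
$\left(27 + 13\right) \left(-133 + 8\right) \left(47 - 119\right) = 40 \left(-125\right) \left(-72\right) = \left(-5000\right) \left(-72\right) = 360000$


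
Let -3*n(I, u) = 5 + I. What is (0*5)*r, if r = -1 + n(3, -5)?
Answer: 0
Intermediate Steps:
n(I, u) = -5/3 - I/3 (n(I, u) = -(5 + I)/3 = -5/3 - I/3)
r = -11/3 (r = -1 + (-5/3 - ⅓*3) = -1 + (-5/3 - 1) = -1 - 8/3 = -11/3 ≈ -3.6667)
(0*5)*r = (0*5)*(-11/3) = 0*(-11/3) = 0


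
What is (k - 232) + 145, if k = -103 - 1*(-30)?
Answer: -160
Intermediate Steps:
k = -73 (k = -103 + 30 = -73)
(k - 232) + 145 = (-73 - 232) + 145 = -305 + 145 = -160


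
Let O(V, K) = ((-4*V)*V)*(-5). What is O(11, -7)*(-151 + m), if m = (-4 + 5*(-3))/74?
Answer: -13543530/37 ≈ -3.6604e+5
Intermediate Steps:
O(V, K) = 20*V**2 (O(V, K) = -4*V**2*(-5) = 20*V**2)
m = -19/74 (m = (-4 - 15)*(1/74) = -19*1/74 = -19/74 ≈ -0.25676)
O(11, -7)*(-151 + m) = (20*11**2)*(-151 - 19/74) = (20*121)*(-11193/74) = 2420*(-11193/74) = -13543530/37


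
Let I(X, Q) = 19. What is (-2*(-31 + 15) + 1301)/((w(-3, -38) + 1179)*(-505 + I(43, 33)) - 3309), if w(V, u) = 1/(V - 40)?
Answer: -57319/24780543 ≈ -0.0023131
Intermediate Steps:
w(V, u) = 1/(-40 + V)
(-2*(-31 + 15) + 1301)/((w(-3, -38) + 1179)*(-505 + I(43, 33)) - 3309) = (-2*(-31 + 15) + 1301)/((1/(-40 - 3) + 1179)*(-505 + 19) - 3309) = (-2*(-16) + 1301)/((1/(-43) + 1179)*(-486) - 3309) = (32 + 1301)/((-1/43 + 1179)*(-486) - 3309) = 1333/((50696/43)*(-486) - 3309) = 1333/(-24638256/43 - 3309) = 1333/(-24780543/43) = 1333*(-43/24780543) = -57319/24780543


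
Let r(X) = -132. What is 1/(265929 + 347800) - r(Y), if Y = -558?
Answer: 81012229/613729 ≈ 132.00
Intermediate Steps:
1/(265929 + 347800) - r(Y) = 1/(265929 + 347800) - 1*(-132) = 1/613729 + 132 = 81012229/613729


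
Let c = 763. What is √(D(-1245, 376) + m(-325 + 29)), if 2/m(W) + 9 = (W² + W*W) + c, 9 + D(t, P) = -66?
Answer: I*√64523057298/29331 ≈ 8.6602*I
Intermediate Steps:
D(t, P) = -75 (D(t, P) = -9 - 66 = -75)
m(W) = 2/(754 + 2*W²) (m(W) = 2/(-9 + ((W² + W*W) + 763)) = 2/(-9 + ((W² + W²) + 763)) = 2/(-9 + (2*W² + 763)) = 2/(-9 + (763 + 2*W²)) = 2/(754 + 2*W²))
√(D(-1245, 376) + m(-325 + 29)) = √(-75 + 1/(377 + (-325 + 29)²)) = √(-75 + 1/(377 + (-296)²)) = √(-75 + 1/(377 + 87616)) = √(-75 + 1/87993) = √(-6599474/87993) = I*√64523057298/29331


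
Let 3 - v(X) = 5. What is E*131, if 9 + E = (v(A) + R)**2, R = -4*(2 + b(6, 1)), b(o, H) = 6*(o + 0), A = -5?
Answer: 3105617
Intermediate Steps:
v(X) = -2 (v(X) = 3 - 1*5 = 3 - 5 = -2)
b(o, H) = 6*o
R = -152 (R = -4*(2 + 6*6) = -4*(2 + 36) = -4*38 = -152)
E = 23707 (E = -9 + (-2 - 152)**2 = -9 + (-154)**2 = -9 + 23716 = 23707)
E*131 = 23707*131 = 3105617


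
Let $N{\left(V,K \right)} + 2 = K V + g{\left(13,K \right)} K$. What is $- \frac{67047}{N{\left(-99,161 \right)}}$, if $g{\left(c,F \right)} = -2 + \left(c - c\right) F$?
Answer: $\frac{22349}{5421} \approx 4.1227$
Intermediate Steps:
$g{\left(c,F \right)} = -2$ ($g{\left(c,F \right)} = -2 + 0 F = -2 + 0 = -2$)
$N{\left(V,K \right)} = -2 - 2 K + K V$ ($N{\left(V,K \right)} = -2 + \left(K V - 2 K\right) = -2 + \left(- 2 K + K V\right) = -2 - 2 K + K V$)
$- \frac{67047}{N{\left(-99,161 \right)}} = - \frac{67047}{-2 - 322 + 161 \left(-99\right)} = - \frac{67047}{-2 - 322 - 15939} = - \frac{67047}{-16263} = \left(-67047\right) \left(- \frac{1}{16263}\right) = \frac{22349}{5421}$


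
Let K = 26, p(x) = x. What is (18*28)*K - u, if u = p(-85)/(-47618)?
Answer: 623986187/47618 ≈ 13104.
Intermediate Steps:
u = 85/47618 (u = -85/(-47618) = -85*(-1/47618) = 85/47618 ≈ 0.0017850)
(18*28)*K - u = (18*28)*26 - 1*85/47618 = 504*26 - 85/47618 = 13104 - 85/47618 = 623986187/47618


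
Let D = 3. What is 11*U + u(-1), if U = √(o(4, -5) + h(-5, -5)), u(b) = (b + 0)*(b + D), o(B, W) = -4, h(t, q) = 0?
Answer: -2 + 22*I ≈ -2.0 + 22.0*I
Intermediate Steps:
u(b) = b*(3 + b) (u(b) = (b + 0)*(b + 3) = b*(3 + b))
U = 2*I (U = √(-4 + 0) = √(-4) = 2*I ≈ 2.0*I)
11*U + u(-1) = 11*(2*I) - (3 - 1) = 22*I - 1*2 = 22*I - 2 = -2 + 22*I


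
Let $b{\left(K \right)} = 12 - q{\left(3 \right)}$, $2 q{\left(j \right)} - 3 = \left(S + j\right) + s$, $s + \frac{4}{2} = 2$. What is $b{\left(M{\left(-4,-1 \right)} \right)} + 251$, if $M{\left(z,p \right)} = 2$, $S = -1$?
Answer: $\frac{521}{2} \approx 260.5$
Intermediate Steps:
$s = 0$ ($s = -2 + 2 = 0$)
$q{\left(j \right)} = 1 + \frac{j}{2}$ ($q{\left(j \right)} = \frac{3}{2} + \frac{\left(-1 + j\right) + 0}{2} = \frac{3}{2} + \frac{-1 + j}{2} = \frac{3}{2} + \left(- \frac{1}{2} + \frac{j}{2}\right) = 1 + \frac{j}{2}$)
$b{\left(K \right)} = \frac{19}{2}$ ($b{\left(K \right)} = 12 - \left(1 + \frac{1}{2} \cdot 3\right) = 12 - \left(1 + \frac{3}{2}\right) = 12 - \frac{5}{2} = \frac{19}{2}$)
$b{\left(M{\left(-4,-1 \right)} \right)} + 251 = \frac{19}{2} + 251 = \frac{521}{2}$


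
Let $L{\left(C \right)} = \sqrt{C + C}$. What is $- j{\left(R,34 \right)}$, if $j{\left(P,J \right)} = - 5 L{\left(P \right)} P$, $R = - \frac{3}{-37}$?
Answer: $\frac{15 \sqrt{222}}{1369} \approx 0.16325$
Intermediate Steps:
$R = \frac{3}{37}$ ($R = \left(-3\right) \left(- \frac{1}{37}\right) = \frac{3}{37} \approx 0.081081$)
$L{\left(C \right)} = \sqrt{2} \sqrt{C}$ ($L{\left(C \right)} = \sqrt{2 C} = \sqrt{2} \sqrt{C}$)
$j{\left(P,J \right)} = - 5 \sqrt{2} P^{\frac{3}{2}}$ ($j{\left(P,J \right)} = - 5 \sqrt{2} \sqrt{P} P = - 5 \sqrt{2} P^{\frac{3}{2}}$)
$- j{\left(R,34 \right)} = - \left(-5\right) \sqrt{2} \left(\frac{3}{37}\right)^{\frac{3}{2}} = - \left(-5\right) \sqrt{2} \frac{3 \sqrt{111}}{1369} = - \frac{\left(-15\right) \sqrt{222}}{1369} = \frac{15 \sqrt{222}}{1369}$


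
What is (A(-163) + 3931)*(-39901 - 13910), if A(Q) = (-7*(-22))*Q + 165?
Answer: 1130353866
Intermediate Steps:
A(Q) = 165 + 154*Q (A(Q) = 154*Q + 165 = 165 + 154*Q)
(A(-163) + 3931)*(-39901 - 13910) = ((165 + 154*(-163)) + 3931)*(-39901 - 13910) = ((165 - 25102) + 3931)*(-53811) = (-24937 + 3931)*(-53811) = -21006*(-53811) = 1130353866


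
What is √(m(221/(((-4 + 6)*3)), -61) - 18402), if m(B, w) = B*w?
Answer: I*√743358/6 ≈ 143.7*I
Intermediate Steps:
√(m(221/(((-4 + 6)*3)), -61) - 18402) = √((221/(((-4 + 6)*3)))*(-61) - 18402) = √((221/((2*3)))*(-61) - 18402) = √((221/6)*(-61) - 18402) = √(-13481/6 - 18402) = √(-123893/6) = I*√743358/6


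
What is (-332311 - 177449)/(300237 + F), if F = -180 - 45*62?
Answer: -169920/99089 ≈ -1.7148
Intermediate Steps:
F = -2970 (F = -180 - 2790 = -2970)
(-332311 - 177449)/(300237 + F) = (-332311 - 177449)/(300237 - 2970) = -509760/297267 = -509760*1/297267 = -169920/99089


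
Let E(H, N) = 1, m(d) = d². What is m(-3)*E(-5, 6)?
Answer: 9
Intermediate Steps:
m(-3)*E(-5, 6) = (-3)²*1 = 9*1 = 9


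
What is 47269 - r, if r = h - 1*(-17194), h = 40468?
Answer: -10393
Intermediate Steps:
r = 57662 (r = 40468 - 1*(-17194) = 40468 + 17194 = 57662)
47269 - r = 47269 - 1*57662 = 47269 - 57662 = -10393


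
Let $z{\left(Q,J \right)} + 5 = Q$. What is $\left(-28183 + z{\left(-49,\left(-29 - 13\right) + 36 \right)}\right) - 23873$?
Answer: $-52110$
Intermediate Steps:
$z{\left(Q,J \right)} = -5 + Q$
$\left(-28183 + z{\left(-49,\left(-29 - 13\right) + 36 \right)}\right) - 23873 = \left(-28183 - 54\right) - 23873 = -28237 - 23873 = -52110$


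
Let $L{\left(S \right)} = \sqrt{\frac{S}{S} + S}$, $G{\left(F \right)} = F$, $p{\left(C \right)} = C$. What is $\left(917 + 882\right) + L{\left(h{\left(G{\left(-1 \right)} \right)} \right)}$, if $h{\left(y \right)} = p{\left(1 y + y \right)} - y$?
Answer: $1799$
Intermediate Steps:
$h{\left(y \right)} = y$ ($h{\left(y \right)} = \left(1 y + y\right) - y = \left(y + y\right) - y = 2 y - y = y$)
$L{\left(S \right)} = \sqrt{1 + S}$
$\left(917 + 882\right) + L{\left(h{\left(G{\left(-1 \right)} \right)} \right)} = \left(917 + 882\right) + \sqrt{1 - 1} = 1799 + \sqrt{0} = 1799 + 0 = 1799$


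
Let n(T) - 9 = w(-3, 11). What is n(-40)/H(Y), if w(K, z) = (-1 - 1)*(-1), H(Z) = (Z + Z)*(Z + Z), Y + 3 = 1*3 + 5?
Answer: 11/100 ≈ 0.11000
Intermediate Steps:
Y = 5 (Y = -3 + (1*3 + 5) = -3 + (3 + 5) = -3 + 8 = 5)
H(Z) = 4*Z² (H(Z) = (2*Z)*(2*Z) = 4*Z²)
w(K, z) = 2 (w(K, z) = -2*(-1) = 2)
n(T) = 11 (n(T) = 9 + 2 = 11)
n(-40)/H(Y) = 11/((4*5²)) = 11/((4*25)) = 11/100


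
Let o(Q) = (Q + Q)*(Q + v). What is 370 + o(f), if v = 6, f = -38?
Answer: 2802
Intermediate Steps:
o(Q) = 2*Q*(6 + Q) (o(Q) = (Q + Q)*(Q + 6) = (2*Q)*(6 + Q) = 2*Q*(6 + Q))
370 + o(f) = 370 + 2*(-38)*(6 - 38) = 370 + 2*(-38)*(-32) = 370 + 2432 = 2802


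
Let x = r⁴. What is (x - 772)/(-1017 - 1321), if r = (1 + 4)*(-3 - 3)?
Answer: -57802/167 ≈ -346.12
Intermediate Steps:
r = -30 (r = 5*(-6) = -30)
x = 810000 (x = (-30)⁴ = 810000)
(x - 772)/(-1017 - 1321) = (810000 - 772)/(-1017 - 1321) = 809228/(-2338) = 809228*(-1/2338) = -57802/167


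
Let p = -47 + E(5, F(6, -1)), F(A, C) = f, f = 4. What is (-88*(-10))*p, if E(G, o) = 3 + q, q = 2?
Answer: -36960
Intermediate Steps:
F(A, C) = 4
E(G, o) = 5 (E(G, o) = 3 + 2 = 5)
p = -42 (p = -47 + 5 = -42)
(-88*(-10))*p = -88*(-10)*(-42) = 880*(-42) = -36960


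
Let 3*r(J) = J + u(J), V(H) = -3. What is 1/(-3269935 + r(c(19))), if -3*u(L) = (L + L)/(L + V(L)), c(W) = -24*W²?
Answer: -26001/85096676599 ≈ -3.0555e-7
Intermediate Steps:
u(L) = -2*L/(3*(-3 + L)) (u(L) = -(L + L)/(3*(L - 3)) = -2*L/(3*(-3 + L)))
r(J) = J/3 - 2*J/(3*(-9 + 3*J)) (r(J) = (J - 2*J/(-9 + 3*J))/3 = J/3 - 2*J/(3*(-9 + 3*J)))
1/(-3269935 + r(c(19))) = 1/(-3269935 + (-24*19²)*(-11 + 3*(-24*19²))/(9*(-3 - 24*19²))) = 1/(-3269935 + (-24*361)*(-11 + 3*(-24*361))/(9*(-3 - 24*361))) = 1/(-3269935 + (⅑)*(-8664)*(-11 + 3*(-8664))/(-3 - 8664)) = 1/(-3269935 + (⅑)*(-8664)*(-11 - 25992)/(-8667)) = 1/(-3269935 + (⅑)*(-8664)*(-1/8667)*(-26003)) = 1/(-3269935 - 75096664/26001) = 1/(-85096676599/26001) = -26001/85096676599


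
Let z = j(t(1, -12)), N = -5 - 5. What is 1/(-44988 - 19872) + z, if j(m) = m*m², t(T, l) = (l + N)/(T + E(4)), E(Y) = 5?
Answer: -28776229/583740 ≈ -49.296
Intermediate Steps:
N = -10
t(T, l) = (-10 + l)/(5 + T) (t(T, l) = (l - 10)/(T + 5) = (-10 + l)/(5 + T))
j(m) = m³
z = -1331/27 (z = ((-10 - 12)/(5 + 1))³ = (-22/6)³ = ((⅙)*(-22))³ = (-11/3)³ = -1331/27 ≈ -49.296)
1/(-44988 - 19872) + z = 1/(-44988 - 19872) - 1331/27 = 1/(-64860) - 1331/27 = -1/64860 - 1331/27 = -28776229/583740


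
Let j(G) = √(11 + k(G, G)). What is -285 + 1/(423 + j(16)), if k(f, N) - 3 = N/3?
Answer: -152966496/536729 - √174/536729 ≈ -285.00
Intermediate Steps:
k(f, N) = 3 + N/3
j(G) = √(14 + G/3) (j(G) = √(11 + (3 + G/3)) = √(14 + G/3))
-285 + 1/(423 + j(16)) = -285 + 1/(423 + √(126 + 3*16)/3) = -285 + 1/(423 + √(126 + 48)/3) = -285 + 1/(423 + √174/3)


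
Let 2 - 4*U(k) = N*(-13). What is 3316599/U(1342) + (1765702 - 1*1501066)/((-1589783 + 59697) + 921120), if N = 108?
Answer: 2019603007080/214051549 ≈ 9435.1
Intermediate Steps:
U(k) = 703/2 (U(k) = ½ - 27*(-13) = ½ - ¼*(-1404) = ½ + 351 = 703/2)
3316599/U(1342) + (1765702 - 1*1501066)/((-1589783 + 59697) + 921120) = 3316599/(703/2) + (1765702 - 1*1501066)/((-1589783 + 59697) + 921120) = 3316599*(2/703) + (1765702 - 1501066)/(-1530086 + 921120) = 6633198/703 + 264636/(-608966) = 6633198/703 + 264636*(-1/608966) = 6633198/703 - 132318/304483 = 2019603007080/214051549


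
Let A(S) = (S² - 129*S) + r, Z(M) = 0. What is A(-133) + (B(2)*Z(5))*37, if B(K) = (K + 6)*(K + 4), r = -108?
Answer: 34738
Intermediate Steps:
B(K) = (4 + K)*(6 + K) (B(K) = (6 + K)*(4 + K) = (4 + K)*(6 + K))
A(S) = -108 + S² - 129*S (A(S) = (S² - 129*S) - 108 = -108 + S² - 129*S)
A(-133) + (B(2)*Z(5))*37 = (-108 + (-133)² - 129*(-133)) + ((24 + 2² + 10*2)*0)*37 = (-108 + 17689 + 17157) + ((24 + 4 + 20)*0)*37 = 34738 + (48*0)*37 = 34738 + 0*37 = 34738 + 0 = 34738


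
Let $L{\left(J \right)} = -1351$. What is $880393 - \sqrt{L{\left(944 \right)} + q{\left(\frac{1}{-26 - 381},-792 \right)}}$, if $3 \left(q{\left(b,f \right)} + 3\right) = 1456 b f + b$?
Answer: $880393 - \frac{i \sqrt{610601343}}{1221} \approx 8.8039 \cdot 10^{5} - 20.238 i$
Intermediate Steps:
$q{\left(b,f \right)} = -3 + \frac{b}{3} + \frac{1456 b f}{3}$ ($q{\left(b,f \right)} = -3 + \frac{1456 b f + b}{3} = -3 + \frac{b + 1456 b f}{3} = -3 + \left(\frac{b}{3} + \frac{1456 b f}{3}\right) = -3 + \frac{b}{3} + \frac{1456 b f}{3}$)
$880393 - \sqrt{L{\left(944 \right)} + q{\left(\frac{1}{-26 - 381},-792 \right)}} = 880393 - \sqrt{-1351 + \left(-3 + \frac{1}{3 \left(-26 - 381\right)} + \frac{1456}{3} \frac{1}{-26 - 381} \left(-792\right)\right)} = 880393 - \sqrt{-1351 + \left(-3 + \frac{1}{3 \left(-407\right)} + \frac{1456}{3} \frac{1}{-407} \left(-792\right)\right)} = 880393 - \sqrt{-1351 + \left(-3 + \frac{1}{3} \left(- \frac{1}{407}\right) + \frac{1456}{3} \left(- \frac{1}{407}\right) \left(-792\right)\right)} = 880393 - \sqrt{-1351 - - \frac{1149488}{1221}} = 880393 - \sqrt{-1351 + \frac{1149488}{1221}} = 880393 - \sqrt{- \frac{500083}{1221}} = 880393 - \frac{i \sqrt{610601343}}{1221}$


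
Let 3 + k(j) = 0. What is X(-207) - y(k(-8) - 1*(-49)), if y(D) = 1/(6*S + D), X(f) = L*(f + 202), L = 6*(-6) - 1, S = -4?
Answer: 4069/22 ≈ 184.95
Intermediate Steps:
k(j) = -3 (k(j) = -3 + 0 = -3)
L = -37 (L = -36 - 1 = -37)
X(f) = -7474 - 37*f (X(f) = -37*(f + 202) = -37*(202 + f) = -7474 - 37*f)
y(D) = 1/(-24 + D) (y(D) = 1/(6*(-4) + D) = 1/(-24 + D))
X(-207) - y(k(-8) - 1*(-49)) = (-7474 - 37*(-207)) - 1/(-24 + (-3 - 1*(-49))) = (-7474 + 7659) - 1/(-24 + (-3 + 49)) = 185 - 1/(-24 + 46) = 185 - 1/22 = 4069/22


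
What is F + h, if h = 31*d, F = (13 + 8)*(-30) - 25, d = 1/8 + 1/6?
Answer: -15503/24 ≈ -645.96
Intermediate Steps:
d = 7/24 (d = 1*(⅛) + 1*(⅙) = ⅛ + ⅙ = 7/24 ≈ 0.29167)
F = -655 (F = 21*(-30) - 25 = -630 - 25 = -655)
h = 217/24 (h = 31*(7/24) = 217/24 ≈ 9.0417)
F + h = -655 + 217/24 = -15503/24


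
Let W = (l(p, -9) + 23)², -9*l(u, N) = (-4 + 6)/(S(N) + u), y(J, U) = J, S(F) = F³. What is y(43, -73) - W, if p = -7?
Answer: -5331253537/10969344 ≈ -486.01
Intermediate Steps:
l(u, N) = -2/(9*(u + N³)) (l(u, N) = -(-4 + 6)/(9*(N³ + u)) = -2/(9*(u + N³)))
W = 5802935329/10969344 (W = (-2/(9*(-7) + 9*(-9)³) + 23)² = (-2/(-63 + 9*(-729)) + 23)² = (-2/(-63 - 6561) + 23)² = (-2/(-6624) + 23)² = (-2*(-1/6624) + 23)² = (1/3312 + 23)² = (76177/3312)² = 5802935329/10969344 ≈ 529.01)
y(43, -73) - W = 43 - 1*5802935329/10969344 = 43 - 5802935329/10969344 = -5331253537/10969344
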